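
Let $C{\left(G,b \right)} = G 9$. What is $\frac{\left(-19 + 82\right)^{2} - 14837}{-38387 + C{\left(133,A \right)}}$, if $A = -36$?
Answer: $\frac{5434}{18595} \approx 0.29223$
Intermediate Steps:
$C{\left(G,b \right)} = 9 G$
$\frac{\left(-19 + 82\right)^{2} - 14837}{-38387 + C{\left(133,A \right)}} = \frac{\left(-19 + 82\right)^{2} - 14837}{-38387 + 9 \cdot 133} = \frac{63^{2} - 14837}{-38387 + 1197} = \frac{3969 - 14837}{-37190} = \left(-10868\right) \left(- \frac{1}{37190}\right) = \frac{5434}{18595}$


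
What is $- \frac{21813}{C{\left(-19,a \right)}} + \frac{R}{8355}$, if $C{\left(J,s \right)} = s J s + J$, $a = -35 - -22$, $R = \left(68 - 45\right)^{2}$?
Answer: $\frac{36791257}{5397330} \approx 6.8166$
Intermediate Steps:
$R = 529$ ($R = 23^{2} = 529$)
$a = -13$ ($a = -35 + 22 = -13$)
$C{\left(J,s \right)} = J + J s^{2}$ ($C{\left(J,s \right)} = J s s + J = J s^{2} + J = J + J s^{2}$)
$- \frac{21813}{C{\left(-19,a \right)}} + \frac{R}{8355} = - \frac{21813}{\left(-19\right) \left(1 + \left(-13\right)^{2}\right)} + \frac{529}{8355} = - \frac{21813}{\left(-19\right) \left(1 + 169\right)} + 529 \cdot \frac{1}{8355} = - \frac{21813}{\left(-19\right) 170} + \frac{529}{8355} = - \frac{21813}{-3230} + \frac{529}{8355} = \left(-21813\right) \left(- \frac{1}{3230}\right) + \frac{529}{8355} = \frac{21813}{3230} + \frac{529}{8355} = \frac{36791257}{5397330}$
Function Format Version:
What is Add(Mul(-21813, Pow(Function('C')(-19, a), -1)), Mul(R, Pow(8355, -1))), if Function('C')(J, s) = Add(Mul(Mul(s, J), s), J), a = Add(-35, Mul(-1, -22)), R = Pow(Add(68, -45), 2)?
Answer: Rational(36791257, 5397330) ≈ 6.8166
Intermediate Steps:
R = 529 (R = Pow(23, 2) = 529)
a = -13 (a = Add(-35, 22) = -13)
Function('C')(J, s) = Add(J, Mul(J, Pow(s, 2))) (Function('C')(J, s) = Add(Mul(Mul(J, s), s), J) = Add(Mul(J, Pow(s, 2)), J) = Add(J, Mul(J, Pow(s, 2))))
Add(Mul(-21813, Pow(Function('C')(-19, a), -1)), Mul(R, Pow(8355, -1))) = Add(Mul(-21813, Pow(Mul(-19, Add(1, Pow(-13, 2))), -1)), Mul(529, Pow(8355, -1))) = Add(Mul(-21813, Pow(Mul(-19, Add(1, 169)), -1)), Mul(529, Rational(1, 8355))) = Add(Mul(-21813, Pow(Mul(-19, 170), -1)), Rational(529, 8355)) = Add(Mul(-21813, Pow(-3230, -1)), Rational(529, 8355)) = Add(Mul(-21813, Rational(-1, 3230)), Rational(529, 8355)) = Add(Rational(21813, 3230), Rational(529, 8355)) = Rational(36791257, 5397330)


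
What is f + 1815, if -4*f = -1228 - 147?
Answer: 8635/4 ≈ 2158.8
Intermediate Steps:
f = 1375/4 (f = -(-1228 - 147)/4 = -1/4*(-1375) = 1375/4 ≈ 343.75)
f + 1815 = 1375/4 + 1815 = 8635/4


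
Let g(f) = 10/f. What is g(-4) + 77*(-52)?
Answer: -8013/2 ≈ -4006.5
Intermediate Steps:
g(-4) + 77*(-52) = 10/(-4) + 77*(-52) = 10*(-¼) - 4004 = -5/2 - 4004 = -8013/2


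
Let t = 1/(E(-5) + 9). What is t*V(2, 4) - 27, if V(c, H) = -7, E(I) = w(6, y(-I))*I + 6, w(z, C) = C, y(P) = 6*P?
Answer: -3638/135 ≈ -26.948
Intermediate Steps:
E(I) = 6 - 6*I² (E(I) = (6*(-I))*I + 6 = (-6*I)*I + 6 = -6*I² + 6 = 6 - 6*I²)
t = -1/135 (t = 1/((6 - 6*(-5)²) + 9) = 1/((6 - 6*25) + 9) = 1/((6 - 150) + 9) = 1/(-144 + 9) = 1/(-135) = -1/135 ≈ -0.0074074)
t*V(2, 4) - 27 = -1/135*(-7) - 27 = 7/135 - 27 = -3638/135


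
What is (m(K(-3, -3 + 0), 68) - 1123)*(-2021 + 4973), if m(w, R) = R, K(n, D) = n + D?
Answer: -3114360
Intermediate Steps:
K(n, D) = D + n
(m(K(-3, -3 + 0), 68) - 1123)*(-2021 + 4973) = (68 - 1123)*(-2021 + 4973) = -1055*2952 = -3114360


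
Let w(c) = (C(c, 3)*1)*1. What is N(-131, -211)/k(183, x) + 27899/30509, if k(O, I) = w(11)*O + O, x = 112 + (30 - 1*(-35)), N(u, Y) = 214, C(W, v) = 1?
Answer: 8369980/5583147 ≈ 1.4992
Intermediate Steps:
w(c) = 1 (w(c) = (1*1)*1 = 1*1 = 1)
x = 177 (x = 112 + (30 + 35) = 112 + 65 = 177)
k(O, I) = 2*O (k(O, I) = 1*O + O = O + O = 2*O)
N(-131, -211)/k(183, x) + 27899/30509 = 214/((2*183)) + 27899/30509 = 214/366 + 27899*(1/30509) = 214*(1/366) + 27899/30509 = 107/183 + 27899/30509 = 8369980/5583147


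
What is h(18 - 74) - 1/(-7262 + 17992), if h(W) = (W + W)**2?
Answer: 134597119/10730 ≈ 12544.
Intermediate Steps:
h(W) = 4*W**2 (h(W) = (2*W)**2 = 4*W**2)
h(18 - 74) - 1/(-7262 + 17992) = 4*(18 - 74)**2 - 1/(-7262 + 17992) = 4*(-56)**2 - 1/10730 = 4*3136 - 1*1/10730 = 12544 - 1/10730 = 134597119/10730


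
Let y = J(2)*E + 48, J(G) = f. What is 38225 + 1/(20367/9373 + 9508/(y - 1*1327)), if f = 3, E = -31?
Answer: 83514285223/2184820 ≈ 38225.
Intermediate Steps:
J(G) = 3
y = -45 (y = 3*(-31) + 48 = -93 + 48 = -45)
38225 + 1/(20367/9373 + 9508/(y - 1*1327)) = 38225 + 1/(20367/9373 + 9508/(-45 - 1*1327)) = 38225 + 1/(20367*(1/9373) + 9508/(-45 - 1327)) = 38225 + 1/(20367/9373 + 9508/(-1372)) = 38225 + 1/(20367/9373 + 9508*(-1/1372)) = 38225 + 1/(20367/9373 - 2377/343) = 38225 + 1/(-2184820/459277) = 38225 - 459277/2184820 = 83514285223/2184820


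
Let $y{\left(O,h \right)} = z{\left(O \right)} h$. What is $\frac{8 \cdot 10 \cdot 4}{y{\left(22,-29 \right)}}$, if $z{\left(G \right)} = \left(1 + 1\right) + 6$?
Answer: $- \frac{40}{29} \approx -1.3793$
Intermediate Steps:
$z{\left(G \right)} = 8$ ($z{\left(G \right)} = 2 + 6 = 8$)
$y{\left(O,h \right)} = 8 h$
$\frac{8 \cdot 10 \cdot 4}{y{\left(22,-29 \right)}} = \frac{8 \cdot 10 \cdot 4}{8 \left(-29\right)} = \frac{80 \cdot 4}{-232} = 320 \left(- \frac{1}{232}\right) = - \frac{40}{29}$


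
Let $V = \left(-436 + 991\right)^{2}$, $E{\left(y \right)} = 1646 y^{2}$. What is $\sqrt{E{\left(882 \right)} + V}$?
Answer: $3 \sqrt{142307881} \approx 35788.0$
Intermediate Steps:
$V = 308025$ ($V = 555^{2} = 308025$)
$\sqrt{E{\left(882 \right)} + V} = \sqrt{1646 \cdot 882^{2} + 308025} = \sqrt{1646 \cdot 777924 + 308025} = \sqrt{1280462904 + 308025} = \sqrt{1280770929} = 3 \sqrt{142307881}$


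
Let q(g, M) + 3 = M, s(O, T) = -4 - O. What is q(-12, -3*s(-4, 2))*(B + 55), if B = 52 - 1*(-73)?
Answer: -540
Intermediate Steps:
q(g, M) = -3 + M
B = 125 (B = 52 + 73 = 125)
q(-12, -3*s(-4, 2))*(B + 55) = (-3 - 3*(-4 - 1*(-4)))*(125 + 55) = (-3 - 3*(-4 + 4))*180 = (-3 - 3*0)*180 = (-3 + 0)*180 = -3*180 = -540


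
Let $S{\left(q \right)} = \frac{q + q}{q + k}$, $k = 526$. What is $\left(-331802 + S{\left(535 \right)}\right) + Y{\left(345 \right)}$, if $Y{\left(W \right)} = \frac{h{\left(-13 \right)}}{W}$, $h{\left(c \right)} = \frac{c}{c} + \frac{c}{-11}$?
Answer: $- \frac{445331669292}{1342165} \approx -3.318 \cdot 10^{5}$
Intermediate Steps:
$S{\left(q \right)} = \frac{2 q}{526 + q}$ ($S{\left(q \right)} = \frac{q + q}{q + 526} = \frac{2 q}{526 + q}$)
$h{\left(c \right)} = 1 - \frac{c}{11}$ ($h{\left(c \right)} = 1 + c \left(- \frac{1}{11}\right) = 1 - \frac{c}{11}$)
$Y{\left(W \right)} = \frac{24}{11 W}$ ($Y{\left(W \right)} = \frac{1 - - \frac{13}{11}}{W} = \frac{1 + \frac{13}{11}}{W} = \frac{24}{11 W}$)
$\left(-331802 + S{\left(535 \right)}\right) + Y{\left(345 \right)} = \left(-331802 + 2 \cdot 535 \frac{1}{526 + 535}\right) + \frac{24}{11 \cdot 345} = \left(-331802 + 2 \cdot 535 \cdot \frac{1}{1061}\right) + \frac{24}{11} \cdot \frac{1}{345} = \left(-331802 + 2 \cdot 535 \cdot \frac{1}{1061}\right) + \frac{8}{1265} = \left(-331802 + \frac{1070}{1061}\right) + \frac{8}{1265} = - \frac{352040852}{1061} + \frac{8}{1265} = - \frac{445331669292}{1342165}$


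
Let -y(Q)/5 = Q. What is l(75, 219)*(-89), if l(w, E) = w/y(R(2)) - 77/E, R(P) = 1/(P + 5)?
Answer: 2053408/219 ≈ 9376.3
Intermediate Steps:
R(P) = 1/(5 + P)
y(Q) = -5*Q
l(w, E) = -77/E - 7*w/5 (l(w, E) = w/((-5/(5 + 2))) - 77/E = w/((-5/7)) - 77/E = w/((-5*⅐)) - 77/E = w/(-5/7) - 77/E = w*(-7/5) - 77/E = -7*w/5 - 77/E = -77/E - 7*w/5)
l(75, 219)*(-89) = (-77/219 - 7/5*75)*(-89) = (-77*1/219 - 105)*(-89) = (-77/219 - 105)*(-89) = -23072/219*(-89) = 2053408/219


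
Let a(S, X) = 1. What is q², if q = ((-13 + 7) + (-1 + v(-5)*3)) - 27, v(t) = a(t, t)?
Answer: 961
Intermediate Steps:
v(t) = 1
q = -31 (q = ((-13 + 7) + (-1 + 1*3)) - 27 = (-6 + (-1 + 3)) - 27 = (-6 + 2) - 27 = -4 - 27 = -31)
q² = (-31)² = 961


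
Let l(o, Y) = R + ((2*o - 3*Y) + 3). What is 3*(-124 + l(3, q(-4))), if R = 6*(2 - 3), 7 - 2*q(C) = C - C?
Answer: -789/2 ≈ -394.50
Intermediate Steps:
q(C) = 7/2 (q(C) = 7/2 - (C - C)/2 = 7/2 - ½*0 = 7/2 + 0 = 7/2)
R = -6 (R = 6*(-1) = -6)
l(o, Y) = -3 - 3*Y + 2*o (l(o, Y) = -6 + ((2*o - 3*Y) + 3) = -6 + ((-3*Y + 2*o) + 3) = -6 + (3 - 3*Y + 2*o) = -3 - 3*Y + 2*o)
3*(-124 + l(3, q(-4))) = 3*(-124 + (-3 - 3*7/2 + 2*3)) = 3*(-124 + (-3 - 21/2 + 6)) = 3*(-124 - 15/2) = 3*(-263/2) = -789/2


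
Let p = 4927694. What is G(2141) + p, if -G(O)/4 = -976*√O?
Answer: 4927694 + 3904*√2141 ≈ 5.1083e+6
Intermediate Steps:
G(O) = 3904*√O (G(O) = -(-3904)*√O = 3904*√O)
G(2141) + p = 3904*√2141 + 4927694 = 4927694 + 3904*√2141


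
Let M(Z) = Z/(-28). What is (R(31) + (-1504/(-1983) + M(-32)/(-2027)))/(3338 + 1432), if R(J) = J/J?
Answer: 49461179/134212473990 ≈ 0.00036853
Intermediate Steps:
R(J) = 1
M(Z) = -Z/28 (M(Z) = Z*(-1/28) = -Z/28)
(R(31) + (-1504/(-1983) + M(-32)/(-2027)))/(3338 + 1432) = (1 + (-1504/(-1983) - 1/28*(-32)/(-2027)))/(3338 + 1432) = (1 + (-1504*(-1/1983) + (8/7)*(-1/2027)))/4770 = (1 + (1504/1983 - 8/14189))*(1/4770) = (1 + 21324392/28136787)*(1/4770) = (49461179/28136787)*(1/4770) = 49461179/134212473990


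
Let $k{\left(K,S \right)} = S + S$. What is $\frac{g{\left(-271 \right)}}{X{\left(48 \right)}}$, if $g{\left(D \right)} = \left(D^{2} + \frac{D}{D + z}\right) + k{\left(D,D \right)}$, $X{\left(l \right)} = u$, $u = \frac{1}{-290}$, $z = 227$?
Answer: $- \frac{465134915}{22} \approx -2.1142 \cdot 10^{7}$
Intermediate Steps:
$u = - \frac{1}{290} \approx -0.0034483$
$k{\left(K,S \right)} = 2 S$
$X{\left(l \right)} = - \frac{1}{290}$
$g{\left(D \right)} = D^{2} + 2 D + \frac{D}{227 + D}$ ($g{\left(D \right)} = \left(D^{2} + \frac{D}{D + 227}\right) + 2 D = \left(D^{2} + \frac{D}{227 + D}\right) + 2 D = D^{2} + 2 D + \frac{D}{227 + D}$)
$\frac{g{\left(-271 \right)}}{X{\left(48 \right)}} = \frac{\left(-271\right) \frac{1}{227 - 271} \left(455 + \left(-271\right)^{2} + 229 \left(-271\right)\right)}{- \frac{1}{290}} = - \frac{271 \left(455 + 73441 - 62059\right)}{-44} \left(-290\right) = \left(-271\right) \left(- \frac{1}{44}\right) 11837 \left(-290\right) = \frac{3207827}{44} \left(-290\right) = - \frac{465134915}{22}$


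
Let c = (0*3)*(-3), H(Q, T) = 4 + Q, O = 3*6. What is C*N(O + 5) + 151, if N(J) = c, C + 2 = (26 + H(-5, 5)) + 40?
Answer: 151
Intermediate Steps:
O = 18
c = 0 (c = 0*(-3) = 0)
C = 63 (C = -2 + ((26 + (4 - 5)) + 40) = -2 + ((26 - 1) + 40) = -2 + (25 + 40) = -2 + 65 = 63)
N(J) = 0
C*N(O + 5) + 151 = 63*0 + 151 = 0 + 151 = 151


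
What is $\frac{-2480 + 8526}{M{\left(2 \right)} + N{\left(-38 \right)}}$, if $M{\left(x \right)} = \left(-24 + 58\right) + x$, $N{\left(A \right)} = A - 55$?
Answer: $- \frac{6046}{57} \approx -106.07$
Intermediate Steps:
$N{\left(A \right)} = -55 + A$ ($N{\left(A \right)} = A - 55 = -55 + A$)
$M{\left(x \right)} = 34 + x$
$\frac{-2480 + 8526}{M{\left(2 \right)} + N{\left(-38 \right)}} = \frac{-2480 + 8526}{\left(34 + 2\right) - 93} = \frac{6046}{36 - 93} = \frac{6046}{-57} = 6046 \left(- \frac{1}{57}\right) = - \frac{6046}{57}$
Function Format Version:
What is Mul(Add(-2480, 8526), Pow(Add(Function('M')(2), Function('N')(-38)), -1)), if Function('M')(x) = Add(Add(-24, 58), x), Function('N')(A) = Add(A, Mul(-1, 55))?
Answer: Rational(-6046, 57) ≈ -106.07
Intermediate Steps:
Function('N')(A) = Add(-55, A) (Function('N')(A) = Add(A, -55) = Add(-55, A))
Function('M')(x) = Add(34, x)
Mul(Add(-2480, 8526), Pow(Add(Function('M')(2), Function('N')(-38)), -1)) = Mul(Add(-2480, 8526), Pow(Add(Add(34, 2), Add(-55, -38)), -1)) = Mul(6046, Pow(Add(36, -93), -1)) = Mul(6046, Pow(-57, -1)) = Mul(6046, Rational(-1, 57)) = Rational(-6046, 57)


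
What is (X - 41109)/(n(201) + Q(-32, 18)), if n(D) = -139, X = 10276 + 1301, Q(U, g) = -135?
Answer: 14766/137 ≈ 107.78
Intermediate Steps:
X = 11577
(X - 41109)/(n(201) + Q(-32, 18)) = (11577 - 41109)/(-139 - 135) = -29532/(-274) = -29532*(-1/274) = 14766/137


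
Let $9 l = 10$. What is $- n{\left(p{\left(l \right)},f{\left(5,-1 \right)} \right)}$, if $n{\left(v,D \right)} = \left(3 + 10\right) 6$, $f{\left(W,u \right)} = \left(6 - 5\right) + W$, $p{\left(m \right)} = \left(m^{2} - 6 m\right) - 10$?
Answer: $-78$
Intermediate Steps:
$l = \frac{10}{9}$ ($l = \frac{1}{9} \cdot 10 = \frac{10}{9} \approx 1.1111$)
$p{\left(m \right)} = -10 + m^{2} - 6 m$
$f{\left(W,u \right)} = 1 + W$
$n{\left(v,D \right)} = 78$ ($n{\left(v,D \right)} = 13 \cdot 6 = 78$)
$- n{\left(p{\left(l \right)},f{\left(5,-1 \right)} \right)} = \left(-1\right) 78 = -78$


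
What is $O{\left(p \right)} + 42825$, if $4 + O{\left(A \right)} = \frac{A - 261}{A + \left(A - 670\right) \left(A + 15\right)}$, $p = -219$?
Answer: $\frac{2585488999}{60379} \approx 42821.0$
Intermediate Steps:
$O{\left(A \right)} = -4 + \frac{-261 + A}{A + \left(-670 + A\right) \left(15 + A\right)}$ ($O{\left(A \right)} = -4 + \frac{A - 261}{A + \left(A - 670\right) \left(A + 15\right)} = -4 + \frac{-261 + A}{A + \left(-670 + A\right) \left(15 + A\right)}$)
$O{\left(p \right)} + 42825 = \frac{-39939 - -573123 + 4 \left(-219\right)^{2}}{10050 - \left(-219\right)^{2} + 654 \left(-219\right)} + 42825 = \frac{-39939 + 573123 + 4 \cdot 47961}{10050 - 47961 - 143226} + 42825 = \frac{-39939 + 573123 + 191844}{10050 - 47961 - 143226} + 42825 = \frac{1}{-181137} \cdot 725028 + 42825 = \left(- \frac{1}{181137}\right) 725028 + 42825 = - \frac{241676}{60379} + 42825 = \frac{2585488999}{60379}$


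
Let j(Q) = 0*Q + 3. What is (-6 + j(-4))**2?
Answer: 9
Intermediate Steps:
j(Q) = 3 (j(Q) = 0 + 3 = 3)
(-6 + j(-4))**2 = (-6 + 3)**2 = (-3)**2 = 9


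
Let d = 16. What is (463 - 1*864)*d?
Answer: -6416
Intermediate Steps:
(463 - 1*864)*d = (463 - 1*864)*16 = (463 - 864)*16 = -401*16 = -6416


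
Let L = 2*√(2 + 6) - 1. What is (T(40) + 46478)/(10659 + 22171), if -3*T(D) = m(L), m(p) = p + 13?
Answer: 23237/16415 - 2*√2/49245 ≈ 1.4155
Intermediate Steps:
L = -1 + 4*√2 (L = 2*√8 - 1 = 2*(2*√2) - 1 = 4*√2 - 1 = -1 + 4*√2 ≈ 4.6569)
m(p) = 13 + p
T(D) = -4 - 4*√2/3 (T(D) = -(13 + (-1 + 4*√2))/3 = -(12 + 4*√2)/3 = -4 - 4*√2/3)
(T(40) + 46478)/(10659 + 22171) = ((-4 - 4*√2/3) + 46478)/(10659 + 22171) = (46474 - 4*√2/3)/32830 = (46474 - 4*√2/3)*(1/32830) = 23237/16415 - 2*√2/49245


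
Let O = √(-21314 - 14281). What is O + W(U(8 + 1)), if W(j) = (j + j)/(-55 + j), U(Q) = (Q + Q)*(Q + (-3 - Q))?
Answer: 108/109 + 3*I*√3955 ≈ 0.99083 + 188.67*I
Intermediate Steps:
U(Q) = -6*Q (U(Q) = (2*Q)*(-3) = -6*Q)
O = 3*I*√3955 (O = √(-35595) = 3*I*√3955 ≈ 188.67*I)
W(j) = 2*j/(-55 + j) (W(j) = (2*j)/(-55 + j) = 2*j/(-55 + j))
O + W(U(8 + 1)) = 3*I*√3955 + 2*(-6*(8 + 1))/(-55 - 6*(8 + 1)) = 3*I*√3955 + 2*(-6*9)/(-55 - 6*9) = 3*I*√3955 + 2*(-54)/(-55 - 54) = 3*I*√3955 + 2*(-54)/(-109) = 3*I*√3955 + 2*(-54)*(-1/109) = 3*I*√3955 + 108/109 = 108/109 + 3*I*√3955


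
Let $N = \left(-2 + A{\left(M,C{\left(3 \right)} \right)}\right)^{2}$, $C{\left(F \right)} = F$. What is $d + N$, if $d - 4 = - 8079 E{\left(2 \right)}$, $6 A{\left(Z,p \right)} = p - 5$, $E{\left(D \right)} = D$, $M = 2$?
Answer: $- \frac{145337}{9} \approx -16149.0$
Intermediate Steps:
$A{\left(Z,p \right)} = - \frac{5}{6} + \frac{p}{6}$ ($A{\left(Z,p \right)} = \frac{p - 5}{6} = \frac{-5 + p}{6} = - \frac{5}{6} + \frac{p}{6}$)
$N = \frac{49}{9}$ ($N = \left(-2 + \left(- \frac{5}{6} + \frac{1}{6} \cdot 3\right)\right)^{2} = \left(-2 + \left(- \frac{5}{6} + \frac{1}{2}\right)\right)^{2} = \left(-2 - \frac{1}{3}\right)^{2} = \left(- \frac{7}{3}\right)^{2} = \frac{49}{9} \approx 5.4444$)
$d = -16154$ ($d = 4 - 16158 = -16154$)
$d + N = -16154 + \frac{49}{9} = - \frac{145337}{9}$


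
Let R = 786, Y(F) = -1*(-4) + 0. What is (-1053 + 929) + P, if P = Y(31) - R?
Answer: -906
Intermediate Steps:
Y(F) = 4 (Y(F) = 4 + 0 = 4)
P = -782 (P = 4 - 1*786 = 4 - 786 = -782)
(-1053 + 929) + P = (-1053 + 929) - 782 = -124 - 782 = -906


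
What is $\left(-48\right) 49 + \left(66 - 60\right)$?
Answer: $-2346$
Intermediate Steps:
$\left(-48\right) 49 + \left(66 - 60\right) = -2352 + 6 = -2346$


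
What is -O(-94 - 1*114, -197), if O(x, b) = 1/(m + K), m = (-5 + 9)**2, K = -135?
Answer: 1/119 ≈ 0.0084034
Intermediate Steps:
m = 16 (m = 4**2 = 16)
O(x, b) = -1/119 (O(x, b) = 1/(16 - 135) = 1/(-119) = -1/119)
-O(-94 - 1*114, -197) = -1*(-1/119) = 1/119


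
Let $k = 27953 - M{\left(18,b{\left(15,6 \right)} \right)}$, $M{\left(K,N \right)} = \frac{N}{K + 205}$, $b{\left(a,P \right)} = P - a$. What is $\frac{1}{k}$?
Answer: $\frac{223}{6233528} \approx 3.5774 \cdot 10^{-5}$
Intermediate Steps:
$M{\left(K,N \right)} = \frac{N}{205 + K}$
$k = \frac{6233528}{223}$ ($k = 27953 - \frac{6 - 15}{205 + 18} = 27953 - \frac{6 - 15}{223} = 27953 - \left(-9\right) \frac{1}{223} = 27953 - - \frac{9}{223} = 27953 + \frac{9}{223} = \frac{6233528}{223} \approx 27953.0$)
$\frac{1}{k} = \frac{1}{\frac{6233528}{223}} = \frac{223}{6233528}$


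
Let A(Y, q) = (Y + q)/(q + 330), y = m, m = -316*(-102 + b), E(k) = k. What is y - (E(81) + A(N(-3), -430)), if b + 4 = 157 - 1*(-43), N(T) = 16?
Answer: -1489457/50 ≈ -29789.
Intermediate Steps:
b = 196 (b = -4 + (157 - 1*(-43)) = -4 + (157 + 43) = -4 + 200 = 196)
m = -29704 (m = -316*(-102 + 196) = -316*94 = -29704)
y = -29704
A(Y, q) = (Y + q)/(330 + q)
y - (E(81) + A(N(-3), -430)) = -29704 - (81 + (16 - 430)/(330 - 430)) = -29704 - (81 - 414/(-100)) = -29704 - (81 - 1/100*(-414)) = -29704 - (81 + 207/50) = -29704 - 1*4257/50 = -29704 - 4257/50 = -1489457/50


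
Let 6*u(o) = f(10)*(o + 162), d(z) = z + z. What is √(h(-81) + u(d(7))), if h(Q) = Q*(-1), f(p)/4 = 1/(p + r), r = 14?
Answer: √773/3 ≈ 9.2676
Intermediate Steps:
f(p) = 4/(14 + p) (f(p) = 4/(p + 14) = 4/(14 + p))
h(Q) = -Q
d(z) = 2*z
u(o) = 9/2 + o/36 (u(o) = ((4/(14 + 10))*(o + 162))/6 = ((4/24)*(162 + o))/6 = ((4*(1/24))*(162 + o))/6 = ((162 + o)/6)/6 = (27 + o/6)/6 = 9/2 + o/36)
√(h(-81) + u(d(7))) = √(-1*(-81) + (9/2 + (2*7)/36)) = √(81 + (9/2 + (1/36)*14)) = √(81 + (9/2 + 7/18)) = √(81 + 44/9) = √(773/9) = √773/3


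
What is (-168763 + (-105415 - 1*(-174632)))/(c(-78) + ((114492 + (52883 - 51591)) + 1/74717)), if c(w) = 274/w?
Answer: -145036680399/168690027901 ≈ -0.85978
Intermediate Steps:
(-168763 + (-105415 - 1*(-174632)))/(c(-78) + ((114492 + (52883 - 51591)) + 1/74717)) = (-168763 + (-105415 - 1*(-174632)))/(274/(-78) + ((114492 + (52883 - 51591)) + 1/74717)) = (-168763 + (-105415 + 174632))/(274*(-1/78) + ((114492 + 1292) + 1/74717)) = (-168763 + 69217)/(-137/39 + (115784 + 1/74717)) = -99546/(-137/39 + 8651033129/74717) = -99546/337380055802/2913963 = -99546*2913963/337380055802 = -145036680399/168690027901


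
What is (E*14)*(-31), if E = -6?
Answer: 2604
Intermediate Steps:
(E*14)*(-31) = -6*14*(-31) = -84*(-31) = 2604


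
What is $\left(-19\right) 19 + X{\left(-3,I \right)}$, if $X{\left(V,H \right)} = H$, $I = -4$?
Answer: $-365$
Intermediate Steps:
$\left(-19\right) 19 + X{\left(-3,I \right)} = \left(-19\right) 19 - 4 = -361 - 4 = -365$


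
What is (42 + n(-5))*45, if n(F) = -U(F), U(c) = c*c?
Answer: 765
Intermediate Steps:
U(c) = c²
n(F) = -F²
(42 + n(-5))*45 = (42 - 1*(-5)²)*45 = (42 - 1*25)*45 = (42 - 25)*45 = 17*45 = 765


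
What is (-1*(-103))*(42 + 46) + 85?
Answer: 9149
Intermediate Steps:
(-1*(-103))*(42 + 46) + 85 = 103*88 + 85 = 9064 + 85 = 9149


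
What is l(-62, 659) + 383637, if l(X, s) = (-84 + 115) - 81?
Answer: 383587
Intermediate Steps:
l(X, s) = -50 (l(X, s) = 31 - 81 = -50)
l(-62, 659) + 383637 = -50 + 383637 = 383587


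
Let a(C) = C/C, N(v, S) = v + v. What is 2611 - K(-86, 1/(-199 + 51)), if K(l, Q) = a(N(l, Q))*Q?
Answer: 386429/148 ≈ 2611.0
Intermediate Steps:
N(v, S) = 2*v
a(C) = 1
K(l, Q) = Q (K(l, Q) = 1*Q = Q)
2611 - K(-86, 1/(-199 + 51)) = 2611 - 1/(-199 + 51) = 2611 - 1/(-148) = 2611 - 1*(-1/148) = 2611 + 1/148 = 386429/148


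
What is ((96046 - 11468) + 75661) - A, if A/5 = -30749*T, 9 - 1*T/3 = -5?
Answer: 6617529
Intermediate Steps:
T = 42 (T = 27 - 3*(-5) = 27 + 15 = 42)
A = -6457290 (A = 5*(-30749*42) = 5*(-1291458) = -6457290)
((96046 - 11468) + 75661) - A = ((96046 - 11468) + 75661) - 1*(-6457290) = (84578 + 75661) + 6457290 = 160239 + 6457290 = 6617529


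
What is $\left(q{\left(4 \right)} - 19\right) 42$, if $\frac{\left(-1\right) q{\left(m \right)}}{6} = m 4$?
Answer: $-4830$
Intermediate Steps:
$q{\left(m \right)} = - 24 m$ ($q{\left(m \right)} = - 6 m 4 = - 6 \cdot 4 m = - 24 m$)
$\left(q{\left(4 \right)} - 19\right) 42 = \left(\left(-24\right) 4 - 19\right) 42 = \left(-96 - 19\right) 42 = \left(-115\right) 42 = -4830$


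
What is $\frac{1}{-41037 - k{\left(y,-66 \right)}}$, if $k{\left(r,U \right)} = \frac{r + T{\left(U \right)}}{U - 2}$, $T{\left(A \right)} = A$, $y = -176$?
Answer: $- \frac{34}{1395379} \approx -2.4366 \cdot 10^{-5}$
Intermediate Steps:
$k{\left(r,U \right)} = \frac{U + r}{-2 + U}$ ($k{\left(r,U \right)} = \frac{r + U}{U - 2} = \frac{U + r}{-2 + U}$)
$\frac{1}{-41037 - k{\left(y,-66 \right)}} = \frac{1}{-41037 - \frac{-66 - 176}{-2 - 66}} = \frac{1}{-41037 - \frac{1}{-68} \left(-242\right)} = \frac{1}{-41037 - \left(- \frac{1}{68}\right) \left(-242\right)} = \frac{1}{-41037 - \frac{121}{34}} = \frac{1}{- \frac{1395379}{34}} = - \frac{34}{1395379}$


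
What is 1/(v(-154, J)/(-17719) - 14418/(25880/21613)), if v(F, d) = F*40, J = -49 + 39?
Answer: -229283860/2760684314723 ≈ -8.3053e-5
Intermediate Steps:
J = -10
v(F, d) = 40*F
1/(v(-154, J)/(-17719) - 14418/(25880/21613)) = 1/((40*(-154))/(-17719) - 14418/(25880/21613)) = 1/(-6160*(-1/17719) - 14418/(25880*(1/21613))) = 1/(6160/17719 - 14418/25880/21613) = 1/(6160/17719 - 14418*21613/25880) = 1/(6160/17719 - 155808117/12940) = 1/(-2760684314723/229283860) = -229283860/2760684314723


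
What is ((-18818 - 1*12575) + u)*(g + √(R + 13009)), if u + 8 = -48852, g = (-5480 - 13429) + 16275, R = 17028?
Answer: 211386402 - 561771*√613 ≈ 1.9748e+8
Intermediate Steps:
g = -2634 (g = -18909 + 16275 = -2634)
u = -48860 (u = -8 - 48852 = -48860)
((-18818 - 1*12575) + u)*(g + √(R + 13009)) = ((-18818 - 1*12575) - 48860)*(-2634 + √(17028 + 13009)) = ((-18818 - 12575) - 48860)*(-2634 + √30037) = (-31393 - 48860)*(-2634 + 7*√613) = -80253*(-2634 + 7*√613) = 211386402 - 561771*√613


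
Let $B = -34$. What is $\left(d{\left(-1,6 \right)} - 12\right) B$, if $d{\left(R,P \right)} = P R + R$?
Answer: $646$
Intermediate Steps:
$d{\left(R,P \right)} = R + P R$
$\left(d{\left(-1,6 \right)} - 12\right) B = \left(- (1 + 6) - 12\right) \left(-34\right) = \left(\left(-1\right) 7 - 12\right) \left(-34\right) = \left(-7 - 12\right) \left(-34\right) = \left(-19\right) \left(-34\right) = 646$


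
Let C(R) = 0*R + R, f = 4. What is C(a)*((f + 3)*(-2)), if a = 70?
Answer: -980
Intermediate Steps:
C(R) = R (C(R) = 0 + R = R)
C(a)*((f + 3)*(-2)) = 70*((4 + 3)*(-2)) = 70*(7*(-2)) = 70*(-14) = -980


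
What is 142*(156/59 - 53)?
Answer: -421882/59 ≈ -7150.5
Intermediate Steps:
142*(156/59 - 53) = 142*(-2971/59) = -421882/59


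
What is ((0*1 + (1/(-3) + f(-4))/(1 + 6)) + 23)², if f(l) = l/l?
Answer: 235225/441 ≈ 533.39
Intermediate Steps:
f(l) = 1
((0*1 + (1/(-3) + f(-4))/(1 + 6)) + 23)² = ((0*1 + (1/(-3) + 1)/(1 + 6)) + 23)² = ((0 + (-⅓ + 1)/7) + 23)² = ((0 + (⅔)*(⅐)) + 23)² = ((0 + 2/21) + 23)² = (2/21 + 23)² = (485/21)² = 235225/441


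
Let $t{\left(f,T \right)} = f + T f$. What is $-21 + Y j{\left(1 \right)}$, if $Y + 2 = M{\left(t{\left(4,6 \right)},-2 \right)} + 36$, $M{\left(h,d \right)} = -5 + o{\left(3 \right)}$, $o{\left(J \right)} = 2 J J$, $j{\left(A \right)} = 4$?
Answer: $167$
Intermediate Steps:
$o{\left(J \right)} = 2 J^{2}$
$M{\left(h,d \right)} = 13$ ($M{\left(h,d \right)} = -5 + 2 \cdot 3^{2} = -5 + 2 \cdot 9 = -5 + 18 = 13$)
$Y = 47$ ($Y = -2 + \left(13 + 36\right) = -2 + 49 = 47$)
$-21 + Y j{\left(1 \right)} = -21 + 47 \cdot 4 = -21 + 188 = 167$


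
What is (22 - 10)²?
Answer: 144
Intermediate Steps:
(22 - 10)² = 12² = 144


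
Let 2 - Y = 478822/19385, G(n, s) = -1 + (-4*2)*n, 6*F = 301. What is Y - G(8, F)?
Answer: 819973/19385 ≈ 42.299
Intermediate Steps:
F = 301/6 (F = (⅙)*301 = 301/6 ≈ 50.167)
G(n, s) = -1 - 8*n
Y = -440052/19385 (Y = 2 - 478822/19385 = -440052/19385 ≈ -22.701)
Y - G(8, F) = -440052/19385 - (-1 - 8*8) = -440052/19385 - (-1 - 64) = -440052/19385 - 1*(-65) = -440052/19385 + 65 = 819973/19385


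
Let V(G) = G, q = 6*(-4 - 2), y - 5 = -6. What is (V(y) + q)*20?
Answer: -740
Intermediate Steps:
y = -1 (y = 5 - 6 = -1)
q = -36 (q = 6*(-6) = -36)
(V(y) + q)*20 = (-1 - 36)*20 = -37*20 = -740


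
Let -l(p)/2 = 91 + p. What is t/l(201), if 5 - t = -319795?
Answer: -39975/73 ≈ -547.60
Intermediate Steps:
t = 319800 (t = 5 - 1*(-319795) = 5 + 319795 = 319800)
l(p) = -182 - 2*p (l(p) = -2*(91 + p) = -182 - 2*p)
t/l(201) = 319800/(-182 - 2*201) = 319800/(-182 - 402) = 319800/(-584) = 319800*(-1/584) = -39975/73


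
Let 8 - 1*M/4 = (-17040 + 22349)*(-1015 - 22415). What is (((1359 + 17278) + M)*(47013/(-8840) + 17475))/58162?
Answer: 76841982237852063/514152080 ≈ 1.4945e+8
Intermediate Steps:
M = 497559512 (M = 32 - 4*(-17040 + 22349)*(-1015 - 22415) = 32 - 21236*(-23430) = 32 - 4*(-124389870) = 32 + 497559480 = 497559512)
(((1359 + 17278) + M)*(47013/(-8840) + 17475))/58162 = (((1359 + 17278) + 497559512)*(47013/(-8840) + 17475))/58162 = ((18637 + 497559512)*(47013*(-1/8840) + 17475))*(1/58162) = (497578149*(-47013/8840 + 17475))*(1/58162) = (497578149*(154431987/8840))*(1/58162) = (76841982237852063/8840)*(1/58162) = 76841982237852063/514152080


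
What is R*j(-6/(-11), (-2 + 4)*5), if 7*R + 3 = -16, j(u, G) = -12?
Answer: 228/7 ≈ 32.571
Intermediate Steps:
R = -19/7 (R = -3/7 + (⅐)*(-16) = -3/7 - 16/7 = -19/7 ≈ -2.7143)
R*j(-6/(-11), (-2 + 4)*5) = -19/7*(-12) = 228/7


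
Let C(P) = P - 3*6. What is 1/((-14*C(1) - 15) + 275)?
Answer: 1/498 ≈ 0.0020080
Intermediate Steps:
C(P) = -18 + P (C(P) = P - 18 = -18 + P)
1/((-14*C(1) - 15) + 275) = 1/((-14*(-18 + 1) - 15) + 275) = 1/((-14*(-17) - 15) + 275) = 1/((238 - 15) + 275) = 1/(223 + 275) = 1/498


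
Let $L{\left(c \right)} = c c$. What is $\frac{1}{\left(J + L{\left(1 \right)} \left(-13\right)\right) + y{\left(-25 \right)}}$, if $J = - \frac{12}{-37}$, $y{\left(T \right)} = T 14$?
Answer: $- \frac{37}{13419} \approx -0.0027573$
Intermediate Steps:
$L{\left(c \right)} = c^{2}$
$y{\left(T \right)} = 14 T$
$J = \frac{12}{37}$ ($J = \left(-12\right) \left(- \frac{1}{37}\right) = \frac{12}{37} \approx 0.32432$)
$\frac{1}{\left(J + L{\left(1 \right)} \left(-13\right)\right) + y{\left(-25 \right)}} = \frac{1}{\left(\frac{12}{37} + 1^{2} \left(-13\right)\right) + 14 \left(-25\right)} = \frac{1}{\left(\frac{12}{37} + 1 \left(-13\right)\right) - 350} = \frac{1}{\left(\frac{12}{37} - 13\right) - 350} = \frac{1}{- \frac{469}{37} - 350} = \frac{1}{- \frac{13419}{37}} = - \frac{37}{13419}$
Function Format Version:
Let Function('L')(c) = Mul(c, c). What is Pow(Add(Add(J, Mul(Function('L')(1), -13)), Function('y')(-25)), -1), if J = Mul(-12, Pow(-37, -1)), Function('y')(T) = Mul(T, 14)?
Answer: Rational(-37, 13419) ≈ -0.0027573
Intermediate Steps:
Function('L')(c) = Pow(c, 2)
Function('y')(T) = Mul(14, T)
J = Rational(12, 37) (J = Mul(-12, Rational(-1, 37)) = Rational(12, 37) ≈ 0.32432)
Pow(Add(Add(J, Mul(Function('L')(1), -13)), Function('y')(-25)), -1) = Pow(Add(Add(Rational(12, 37), Mul(Pow(1, 2), -13)), Mul(14, -25)), -1) = Pow(Add(Add(Rational(12, 37), Mul(1, -13)), -350), -1) = Pow(Add(Add(Rational(12, 37), -13), -350), -1) = Pow(Add(Rational(-469, 37), -350), -1) = Pow(Rational(-13419, 37), -1) = Rational(-37, 13419)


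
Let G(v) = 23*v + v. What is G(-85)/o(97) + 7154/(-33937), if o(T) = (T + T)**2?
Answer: -84619856/319313233 ≈ -0.26501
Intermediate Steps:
G(v) = 24*v
o(T) = 4*T**2 (o(T) = (2*T)**2 = 4*T**2)
G(-85)/o(97) + 7154/(-33937) = (24*(-85))/((4*97**2)) + 7154/(-33937) = -2040/(4*9409) + 7154*(-1/33937) = -2040/37636 - 7154/33937 = -2040*1/37636 - 7154/33937 = -510/9409 - 7154/33937 = -84619856/319313233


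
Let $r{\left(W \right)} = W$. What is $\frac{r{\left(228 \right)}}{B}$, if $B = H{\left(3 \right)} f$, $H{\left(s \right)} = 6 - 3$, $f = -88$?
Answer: $- \frac{19}{22} \approx -0.86364$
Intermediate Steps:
$H{\left(s \right)} = 3$ ($H{\left(s \right)} = 6 - 3 = 3$)
$B = -264$ ($B = 3 \left(-88\right) = -264$)
$\frac{r{\left(228 \right)}}{B} = \frac{228}{-264} = 228 \left(- \frac{1}{264}\right) = - \frac{19}{22}$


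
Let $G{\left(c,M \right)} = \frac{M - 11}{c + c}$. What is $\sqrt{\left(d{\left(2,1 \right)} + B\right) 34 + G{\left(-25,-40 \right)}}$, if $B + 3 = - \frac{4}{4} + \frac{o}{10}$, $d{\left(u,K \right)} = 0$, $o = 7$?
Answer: $\frac{i \sqrt{11118}}{10} \approx 10.544 i$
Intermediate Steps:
$G{\left(c,M \right)} = \frac{-11 + M}{2 c}$
$B = - \frac{33}{10}$ ($B = -3 + \left(- \frac{4}{4} + \frac{7}{10}\right) = -3 + \left(\left(-4\right) \frac{1}{4} + 7 \cdot \frac{1}{10}\right) = -3 + \left(-1 + \frac{7}{10}\right) = -3 - \frac{3}{10} = - \frac{33}{10} \approx -3.3$)
$\sqrt{\left(d{\left(2,1 \right)} + B\right) 34 + G{\left(-25,-40 \right)}} = \sqrt{\left(0 - \frac{33}{10}\right) 34 + \frac{-11 - 40}{2 \left(-25\right)}} = \sqrt{\left(- \frac{33}{10}\right) 34 + \frac{1}{2} \left(- \frac{1}{25}\right) \left(-51\right)} = \sqrt{- \frac{561}{5} + \frac{51}{50}} = \sqrt{- \frac{5559}{50}} = \frac{i \sqrt{11118}}{10}$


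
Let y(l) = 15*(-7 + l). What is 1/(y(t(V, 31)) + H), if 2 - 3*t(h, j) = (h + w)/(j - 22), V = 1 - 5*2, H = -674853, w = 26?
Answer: -9/6074617 ≈ -1.4816e-6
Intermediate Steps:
V = -9 (V = 1 - 10 = -9)
t(h, j) = 2/3 - (26 + h)/(3*(-22 + j)) (t(h, j) = 2/3 - (h + 26)/(3*(j - 22)) = 2/3 - (26 + h)/(3*(-22 + j)))
y(l) = -105 + 15*l
1/(y(t(V, 31)) + H) = 1/((-105 + 15*((-70 - 1*(-9) + 2*31)/(3*(-22 + 31)))) - 674853) = 1/((-105 + 15*((1/3)*(-70 + 9 + 62)/9)) - 674853) = 1/((-105 + 15*((1/3)*(1/9)*1)) - 674853) = 1/((-105 + 15*(1/27)) - 674853) = 1/((-105 + 5/9) - 674853) = 1/(-940/9 - 674853) = 1/(-6074617/9) = -9/6074617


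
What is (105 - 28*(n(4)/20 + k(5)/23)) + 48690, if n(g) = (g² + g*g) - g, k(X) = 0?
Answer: 243779/5 ≈ 48756.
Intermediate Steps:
n(g) = -g + 2*g² (n(g) = (g² + g²) - g = 2*g² - g = -g + 2*g²)
(105 - 28*(n(4)/20 + k(5)/23)) + 48690 = (105 - 28*((4*(-1 + 2*4))/20 + 0/23)) + 48690 = (105 - 28*((4*(-1 + 8))*(1/20) + 0*(1/23))) + 48690 = (105 - 28*((4*7)*(1/20) + 0)) + 48690 = (105 - 28*(28*(1/20) + 0)) + 48690 = (105 - 28*(7/5 + 0)) + 48690 = (105 - 28*7/5) + 48690 = (105 - 196/5) + 48690 = 329/5 + 48690 = 243779/5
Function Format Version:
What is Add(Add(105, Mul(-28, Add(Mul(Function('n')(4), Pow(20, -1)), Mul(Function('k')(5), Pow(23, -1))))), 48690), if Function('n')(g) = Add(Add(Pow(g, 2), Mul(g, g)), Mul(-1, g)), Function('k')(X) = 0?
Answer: Rational(243779, 5) ≈ 48756.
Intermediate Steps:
Function('n')(g) = Add(Mul(-1, g), Mul(2, Pow(g, 2))) (Function('n')(g) = Add(Add(Pow(g, 2), Pow(g, 2)), Mul(-1, g)) = Add(Mul(2, Pow(g, 2)), Mul(-1, g)) = Add(Mul(-1, g), Mul(2, Pow(g, 2))))
Add(Add(105, Mul(-28, Add(Mul(Function('n')(4), Pow(20, -1)), Mul(Function('k')(5), Pow(23, -1))))), 48690) = Add(Add(105, Mul(-28, Add(Mul(Mul(4, Add(-1, Mul(2, 4))), Pow(20, -1)), Mul(0, Pow(23, -1))))), 48690) = Add(Add(105, Mul(-28, Add(Mul(Mul(4, Add(-1, 8)), Rational(1, 20)), Mul(0, Rational(1, 23))))), 48690) = Add(Add(105, Mul(-28, Add(Mul(Mul(4, 7), Rational(1, 20)), 0))), 48690) = Add(Add(105, Mul(-28, Add(Mul(28, Rational(1, 20)), 0))), 48690) = Add(Add(105, Mul(-28, Add(Rational(7, 5), 0))), 48690) = Add(Add(105, Mul(-28, Rational(7, 5))), 48690) = Add(Add(105, Rational(-196, 5)), 48690) = Add(Rational(329, 5), 48690) = Rational(243779, 5)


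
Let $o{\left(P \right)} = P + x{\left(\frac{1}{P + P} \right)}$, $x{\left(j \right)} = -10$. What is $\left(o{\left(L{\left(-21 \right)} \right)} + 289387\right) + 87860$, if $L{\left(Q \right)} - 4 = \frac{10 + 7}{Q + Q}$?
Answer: $\frac{15844105}{42} \approx 3.7724 \cdot 10^{5}$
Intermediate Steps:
$L{\left(Q \right)} = 4 + \frac{17}{2 Q}$ ($L{\left(Q \right)} = 4 + \frac{10 + 7}{Q + Q} = 4 + \frac{17}{2 Q}$)
$o{\left(P \right)} = -10 + P$ ($o{\left(P \right)} = P - 10 = -10 + P$)
$\left(o{\left(L{\left(-21 \right)} \right)} + 289387\right) + 87860 = \left(\left(-10 + \left(4 + \frac{17}{2 \left(-21\right)}\right)\right) + 289387\right) + 87860 = \left(\left(-10 + \left(4 + \frac{17}{2} \left(- \frac{1}{21}\right)\right)\right) + 289387\right) + 87860 = \left(\left(-10 + \left(4 - \frac{17}{42}\right)\right) + 289387\right) + 87860 = \left(\left(-10 + \frac{151}{42}\right) + 289387\right) + 87860 = \left(- \frac{269}{42} + 289387\right) + 87860 = \frac{12153985}{42} + 87860 = \frac{15844105}{42}$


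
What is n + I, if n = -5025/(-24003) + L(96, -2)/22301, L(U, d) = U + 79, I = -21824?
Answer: -3894024134674/178430301 ≈ -21824.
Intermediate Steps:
L(U, d) = 79 + U
n = 38754350/178430301 (n = -5025/(-24003) + (79 + 96)/22301 = -5025*(-1/24003) + 175*(1/22301) = 1675/8001 + 175/22301 = 38754350/178430301 ≈ 0.21720)
n + I = 38754350/178430301 - 21824 = -3894024134674/178430301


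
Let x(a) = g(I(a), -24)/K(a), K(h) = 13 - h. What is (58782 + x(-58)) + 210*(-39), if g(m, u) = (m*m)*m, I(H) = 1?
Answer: 3592033/71 ≈ 50592.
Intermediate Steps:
g(m, u) = m³ (g(m, u) = m²*m = m³)
x(a) = 1/(13 - a) (x(a) = 1³/(13 - a) = 1/(13 - a))
(58782 + x(-58)) + 210*(-39) = (58782 - 1/(-13 - 58)) + 210*(-39) = (58782 - 1/(-71)) - 8190 = (58782 - 1*(-1/71)) - 8190 = (58782 + 1/71) - 8190 = 4173523/71 - 8190 = 3592033/71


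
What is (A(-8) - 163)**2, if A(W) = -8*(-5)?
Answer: 15129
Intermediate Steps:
A(W) = 40
(A(-8) - 163)**2 = (40 - 163)**2 = (-123)**2 = 15129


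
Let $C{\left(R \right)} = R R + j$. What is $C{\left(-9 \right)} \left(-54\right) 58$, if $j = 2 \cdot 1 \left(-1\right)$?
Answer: $-247428$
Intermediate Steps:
$j = -2$ ($j = 2 \left(-1\right) = -2$)
$C{\left(R \right)} = -2 + R^{2}$ ($C{\left(R \right)} = R R - 2 = R^{2} - 2 = -2 + R^{2}$)
$C{\left(-9 \right)} \left(-54\right) 58 = \left(-2 + \left(-9\right)^{2}\right) \left(-54\right) 58 = \left(-2 + 81\right) \left(-54\right) 58 = 79 \left(-54\right) 58 = \left(-4266\right) 58 = -247428$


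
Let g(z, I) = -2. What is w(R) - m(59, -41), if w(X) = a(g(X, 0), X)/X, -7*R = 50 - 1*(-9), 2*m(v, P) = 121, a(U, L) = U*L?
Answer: -125/2 ≈ -62.500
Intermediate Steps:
a(U, L) = L*U
m(v, P) = 121/2 (m(v, P) = (1/2)*121 = 121/2)
R = -59/7 (R = -(50 - 1*(-9))/7 = -(50 + 9)/7 = -1/7*59 = -59/7 ≈ -8.4286)
w(X) = -2 (w(X) = (X*(-2))/X = (-2*X)/X = -2)
w(R) - m(59, -41) = -2 - 1*121/2 = -2 - 121/2 = -125/2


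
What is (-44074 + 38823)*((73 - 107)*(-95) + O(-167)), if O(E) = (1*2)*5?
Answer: -17013240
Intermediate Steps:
O(E) = 10 (O(E) = 2*5 = 10)
(-44074 + 38823)*((73 - 107)*(-95) + O(-167)) = (-44074 + 38823)*((73 - 107)*(-95) + 10) = -5251*(-34*(-95) + 10) = -5251*(3230 + 10) = -5251*3240 = -17013240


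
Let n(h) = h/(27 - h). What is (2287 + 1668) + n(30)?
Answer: 3945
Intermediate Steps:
(2287 + 1668) + n(30) = (2287 + 1668) - 1*30/(-27 + 30) = 3955 - 1*30/3 = 3955 - 1*30*1/3 = 3955 - 10 = 3945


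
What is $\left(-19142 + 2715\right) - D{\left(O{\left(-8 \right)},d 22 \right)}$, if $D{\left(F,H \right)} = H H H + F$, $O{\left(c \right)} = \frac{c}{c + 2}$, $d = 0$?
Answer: $- \frac{49285}{3} \approx -16428.0$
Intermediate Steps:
$O{\left(c \right)} = \frac{c}{2 + c}$
$D{\left(F,H \right)} = F + H^{3}$ ($D{\left(F,H \right)} = H H^{2} + F = H^{3} + F = F + H^{3}$)
$\left(-19142 + 2715\right) - D{\left(O{\left(-8 \right)},d 22 \right)} = \left(-19142 + 2715\right) - \left(- \frac{8}{2 - 8} + \left(0 \cdot 22\right)^{3}\right) = -16427 - \left(- \frac{8}{-6} + 0^{3}\right) = -16427 - \left(\left(-8\right) \left(- \frac{1}{6}\right) + 0\right) = -16427 - \left(\frac{4}{3} + 0\right) = -16427 - \frac{4}{3} = - \frac{49285}{3}$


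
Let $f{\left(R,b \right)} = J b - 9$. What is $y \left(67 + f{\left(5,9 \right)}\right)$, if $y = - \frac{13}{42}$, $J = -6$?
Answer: $- \frac{26}{21} \approx -1.2381$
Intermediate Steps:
$f{\left(R,b \right)} = -9 - 6 b$ ($f{\left(R,b \right)} = - 6 b - 9 = -9 - 6 b$)
$y = - \frac{13}{42}$ ($y = \left(-13\right) \frac{1}{42} = - \frac{13}{42} \approx -0.30952$)
$y \left(67 + f{\left(5,9 \right)}\right) = - \frac{13 \left(67 - 63\right)}{42} = \left(- \frac{13}{42}\right) 4 = - \frac{26}{21}$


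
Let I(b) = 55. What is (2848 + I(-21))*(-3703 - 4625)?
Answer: -24176184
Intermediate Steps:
(2848 + I(-21))*(-3703 - 4625) = (2848 + 55)*(-3703 - 4625) = 2903*(-8328) = -24176184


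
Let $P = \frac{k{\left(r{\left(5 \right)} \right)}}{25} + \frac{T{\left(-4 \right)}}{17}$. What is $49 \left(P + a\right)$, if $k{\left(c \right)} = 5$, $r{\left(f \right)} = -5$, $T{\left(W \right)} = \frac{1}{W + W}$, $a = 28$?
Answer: $\frac{939379}{680} \approx 1381.4$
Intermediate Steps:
$T{\left(W \right)} = \frac{1}{2 W}$
$P = \frac{131}{680}$ ($P = \frac{5}{25} + \frac{\frac{1}{2} \frac{1}{-4}}{17} = 5 \cdot \frac{1}{25} + \frac{1}{2} \left(- \frac{1}{4}\right) \frac{1}{17} = \frac{1}{5} - \frac{1}{136} = \frac{131}{680} \approx 0.19265$)
$49 \left(P + a\right) = 49 \left(\frac{131}{680} + 28\right) = 49 \cdot \frac{19171}{680} = \frac{939379}{680}$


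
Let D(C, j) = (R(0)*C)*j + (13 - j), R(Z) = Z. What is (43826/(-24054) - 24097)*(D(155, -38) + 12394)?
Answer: -189842928460/633 ≈ -2.9991e+8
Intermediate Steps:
D(C, j) = 13 - j (D(C, j) = (0*C)*j + (13 - j) = 0*j + (13 - j) = 0 + (13 - j) = 13 - j)
(43826/(-24054) - 24097)*(D(155, -38) + 12394) = (43826/(-24054) - 24097)*((13 - 1*(-38)) + 12394) = (43826*(-1/24054) - 24097)*((13 + 38) + 12394) = (-21913/12027 - 24097)*(51 + 12394) = -289836532/12027*12445 = -189842928460/633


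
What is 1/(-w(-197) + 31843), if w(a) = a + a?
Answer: 1/32237 ≈ 3.1020e-5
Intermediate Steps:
w(a) = 2*a
1/(-w(-197) + 31843) = 1/(-2*(-197) + 31843) = 1/(-1*(-394) + 31843) = 1/(394 + 31843) = 1/32237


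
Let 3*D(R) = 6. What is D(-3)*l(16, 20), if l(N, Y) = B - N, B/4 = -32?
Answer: -288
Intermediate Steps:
B = -128 (B = 4*(-32) = -128)
l(N, Y) = -128 - N
D(R) = 2 (D(R) = (⅓)*6 = 2)
D(-3)*l(16, 20) = 2*(-128 - 1*16) = 2*(-128 - 16) = 2*(-144) = -288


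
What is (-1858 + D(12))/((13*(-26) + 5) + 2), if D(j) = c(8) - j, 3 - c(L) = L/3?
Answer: 5609/993 ≈ 5.6485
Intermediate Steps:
c(L) = 3 - L/3
D(j) = ⅓ - j (D(j) = (3 - ⅓*8) - j = (3 - 8/3) - j = ⅓ - j)
(-1858 + D(12))/((13*(-26) + 5) + 2) = (-1858 + (⅓ - 1*12))/((13*(-26) + 5) + 2) = (-1858 + (⅓ - 12))/((-338 + 5) + 2) = (-1858 - 35/3)/(-333 + 2) = -5609/3/(-331) = -5609/3*(-1/331) = 5609/993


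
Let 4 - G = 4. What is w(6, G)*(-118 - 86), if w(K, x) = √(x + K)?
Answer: -204*√6 ≈ -499.70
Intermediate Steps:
G = 0 (G = 4 - 1*4 = 4 - 4 = 0)
w(K, x) = √(K + x)
w(6, G)*(-118 - 86) = √(6 + 0)*(-118 - 86) = √6*(-204) = -204*√6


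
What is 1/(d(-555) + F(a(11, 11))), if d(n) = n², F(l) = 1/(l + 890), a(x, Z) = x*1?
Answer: 901/277530526 ≈ 3.2465e-6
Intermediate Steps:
a(x, Z) = x
F(l) = 1/(890 + l)
1/(d(-555) + F(a(11, 11))) = 1/((-555)² + 1/(890 + 11)) = 1/(308025 + 1/901) = 1/(277530526/901) = 901/277530526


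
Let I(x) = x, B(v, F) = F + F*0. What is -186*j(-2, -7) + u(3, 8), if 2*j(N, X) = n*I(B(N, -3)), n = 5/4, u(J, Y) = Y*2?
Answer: 1459/4 ≈ 364.75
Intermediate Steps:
B(v, F) = F (B(v, F) = F + 0 = F)
u(J, Y) = 2*Y
n = 5/4 (n = 5*(1/4) = 5/4 ≈ 1.2500)
j(N, X) = -15/8 (j(N, X) = ((5/4)*(-3))/2 = (1/2)*(-15/4) = -15/8)
-186*j(-2, -7) + u(3, 8) = -186*(-15/8) + 2*8 = 1395/4 + 16 = 1459/4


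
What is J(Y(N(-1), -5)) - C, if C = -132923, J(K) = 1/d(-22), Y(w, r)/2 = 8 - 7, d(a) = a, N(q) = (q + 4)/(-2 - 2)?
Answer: 2924305/22 ≈ 1.3292e+5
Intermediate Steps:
N(q) = -1 - q/4 (N(q) = (4 + q)/(-4) = (4 + q)*(-1/4) = -1 - q/4)
Y(w, r) = 2 (Y(w, r) = 2*(8 - 7) = 2*1 = 2)
J(K) = -1/22 (J(K) = 1/(-22) = -1/22)
J(Y(N(-1), -5)) - C = -1/22 - 1*(-132923) = -1/22 + 132923 = 2924305/22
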